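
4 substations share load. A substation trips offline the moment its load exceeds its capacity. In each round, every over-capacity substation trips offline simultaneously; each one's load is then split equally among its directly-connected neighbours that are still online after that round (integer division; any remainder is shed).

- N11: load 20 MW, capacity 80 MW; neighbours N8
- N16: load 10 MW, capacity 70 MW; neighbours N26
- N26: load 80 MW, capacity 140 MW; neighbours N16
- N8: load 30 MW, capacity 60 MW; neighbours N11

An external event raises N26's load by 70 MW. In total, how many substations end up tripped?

2

Round 1 — N26 at 150 > 140. N26 trips offline.
  N26 sheds 150 MW to N16: 150 each.
    N16: 10+150 = 160 > 70
Round 2 — N16 trips offline.
  N16 sheds 160 MW: no online neighbours, lost.
No further trips.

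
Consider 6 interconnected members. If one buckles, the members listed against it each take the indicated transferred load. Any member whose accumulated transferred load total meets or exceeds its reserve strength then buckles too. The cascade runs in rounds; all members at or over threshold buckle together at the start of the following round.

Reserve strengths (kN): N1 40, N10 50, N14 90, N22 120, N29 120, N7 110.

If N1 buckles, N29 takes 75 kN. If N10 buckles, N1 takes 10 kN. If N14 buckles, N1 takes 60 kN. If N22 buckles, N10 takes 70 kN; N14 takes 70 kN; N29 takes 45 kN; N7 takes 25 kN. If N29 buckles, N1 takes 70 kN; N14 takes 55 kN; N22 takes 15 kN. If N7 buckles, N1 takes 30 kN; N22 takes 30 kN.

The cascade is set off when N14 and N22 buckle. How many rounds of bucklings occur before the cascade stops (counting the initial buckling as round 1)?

Round 1 — N14, N22 buckle (initial).
  N1: +60 → 60 ≥ 40
  N10: +70 → 70 ≥ 50
  N29: +45 → 45 < 120
  N7: +25 → 25 < 110
Round 2 — N1, N10 buckle.
  N29: +75 → 120 ≥ 120
Round 3 — N29 buckles.
No further bucklings.

3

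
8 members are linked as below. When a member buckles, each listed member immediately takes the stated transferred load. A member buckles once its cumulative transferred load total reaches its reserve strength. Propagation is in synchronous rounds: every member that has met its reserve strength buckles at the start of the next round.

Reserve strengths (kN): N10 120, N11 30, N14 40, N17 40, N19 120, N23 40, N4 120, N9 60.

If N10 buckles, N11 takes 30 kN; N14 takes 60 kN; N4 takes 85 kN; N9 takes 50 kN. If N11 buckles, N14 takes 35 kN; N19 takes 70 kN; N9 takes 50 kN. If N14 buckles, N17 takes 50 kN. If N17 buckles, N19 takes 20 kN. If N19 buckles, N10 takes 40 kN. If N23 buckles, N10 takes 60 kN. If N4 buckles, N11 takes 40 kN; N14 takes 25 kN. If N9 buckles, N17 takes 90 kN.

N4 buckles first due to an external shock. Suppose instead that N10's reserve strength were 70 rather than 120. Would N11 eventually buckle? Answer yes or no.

yes

With N10's reserve strength at 70:
Round 1 — N4 buckles (initial).
  N11: +40 → 40 ≥ 30
  N14: +25 → 25 < 40
Round 2 — N11 buckles.
  N14: +35 → 60 ≥ 40
  N19: +70 → 70 < 120
  N9: +50 → 50 < 60
Round 3 — N14 buckles.
  N17: +50 → 50 ≥ 40
Round 4 — N17 buckles.
  N19: +20 → 90 < 120
No further bucklings.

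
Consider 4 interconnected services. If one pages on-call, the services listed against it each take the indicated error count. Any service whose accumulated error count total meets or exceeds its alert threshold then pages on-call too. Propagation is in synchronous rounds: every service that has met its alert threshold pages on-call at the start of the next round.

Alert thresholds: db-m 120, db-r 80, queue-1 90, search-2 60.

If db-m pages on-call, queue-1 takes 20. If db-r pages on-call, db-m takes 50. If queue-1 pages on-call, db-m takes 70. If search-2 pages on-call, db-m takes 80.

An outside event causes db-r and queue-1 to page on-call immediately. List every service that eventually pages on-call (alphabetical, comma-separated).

Round 1 — db-r, queue-1 page on-call (initial).
  db-m: +50+70 → 120 ≥ 120
Round 2 — db-m pages on-call.
No further pages.

db-m, db-r, queue-1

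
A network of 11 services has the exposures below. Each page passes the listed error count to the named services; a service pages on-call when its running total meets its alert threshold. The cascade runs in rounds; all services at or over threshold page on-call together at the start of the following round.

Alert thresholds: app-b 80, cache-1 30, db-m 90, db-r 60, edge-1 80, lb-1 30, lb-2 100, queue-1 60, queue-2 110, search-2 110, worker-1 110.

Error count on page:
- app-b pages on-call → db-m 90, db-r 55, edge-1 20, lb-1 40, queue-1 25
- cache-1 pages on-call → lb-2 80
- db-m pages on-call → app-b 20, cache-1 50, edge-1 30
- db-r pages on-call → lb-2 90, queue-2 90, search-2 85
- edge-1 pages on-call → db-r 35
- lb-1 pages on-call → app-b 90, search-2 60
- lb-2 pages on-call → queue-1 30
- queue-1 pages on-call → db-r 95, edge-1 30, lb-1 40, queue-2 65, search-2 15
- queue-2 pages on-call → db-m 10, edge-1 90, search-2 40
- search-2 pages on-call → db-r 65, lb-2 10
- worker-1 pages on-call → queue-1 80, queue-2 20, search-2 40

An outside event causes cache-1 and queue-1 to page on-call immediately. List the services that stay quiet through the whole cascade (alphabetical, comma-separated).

worker-1

Round 1 — cache-1, queue-1 page on-call (initial).
  db-r: +95 → 95 ≥ 60
  edge-1: +30 → 30 < 80
  lb-1: +40 → 40 ≥ 30
  lb-2: +80 → 80 < 100
  queue-2: +65 → 65 < 110
  search-2: +15 → 15 < 110
Round 2 — db-r, lb-1 page on-call.
  app-b: +90 → 90 ≥ 80
  lb-2: +90 → 170 ≥ 100
  queue-2: +90 → 155 ≥ 110
  search-2: +85+60 → 160 ≥ 110
Round 3 — app-b, lb-2, queue-2, search-2 page on-call.
  db-m: +90+10 → 100 ≥ 90
  edge-1: +20+90 → 140 ≥ 80
Round 4 — db-m, edge-1 page on-call.
No further pages.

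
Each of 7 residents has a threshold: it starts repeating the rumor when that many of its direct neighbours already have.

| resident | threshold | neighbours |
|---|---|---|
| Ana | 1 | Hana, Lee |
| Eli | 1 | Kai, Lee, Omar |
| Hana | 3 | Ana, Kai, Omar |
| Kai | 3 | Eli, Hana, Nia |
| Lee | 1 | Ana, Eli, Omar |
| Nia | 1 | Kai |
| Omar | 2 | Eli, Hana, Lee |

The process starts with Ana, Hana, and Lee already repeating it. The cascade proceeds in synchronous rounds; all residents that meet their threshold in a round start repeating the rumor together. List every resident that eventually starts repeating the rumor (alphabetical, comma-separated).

Round 1 — Ana, Hana, Lee start repeating the rumor (initial).
Round 2 — checking thresholds:
  Eli: 1 of 3 neighbours ≥ 1, starts repeating the rumor.
  Kai: 1 of 3 neighbours < 3, holds.
  Omar: 2 of 3 neighbours ≥ 2, starts repeating the rumor.
Round 3 — no new spreads; cascade stops.

Ana, Eli, Hana, Lee, Omar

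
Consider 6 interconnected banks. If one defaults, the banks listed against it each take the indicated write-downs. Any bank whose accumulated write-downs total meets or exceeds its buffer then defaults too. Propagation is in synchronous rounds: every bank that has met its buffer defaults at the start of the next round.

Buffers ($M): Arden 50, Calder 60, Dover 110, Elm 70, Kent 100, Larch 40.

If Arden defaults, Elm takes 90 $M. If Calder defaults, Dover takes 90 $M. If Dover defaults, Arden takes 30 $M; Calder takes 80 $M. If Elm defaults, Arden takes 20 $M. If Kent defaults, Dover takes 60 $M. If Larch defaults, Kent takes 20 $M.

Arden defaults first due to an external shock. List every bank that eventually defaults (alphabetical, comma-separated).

Round 1 — Arden defaults (initial).
  Elm: +90 → 90 ≥ 70
Round 2 — Elm defaults.
No further defaults.

Arden, Elm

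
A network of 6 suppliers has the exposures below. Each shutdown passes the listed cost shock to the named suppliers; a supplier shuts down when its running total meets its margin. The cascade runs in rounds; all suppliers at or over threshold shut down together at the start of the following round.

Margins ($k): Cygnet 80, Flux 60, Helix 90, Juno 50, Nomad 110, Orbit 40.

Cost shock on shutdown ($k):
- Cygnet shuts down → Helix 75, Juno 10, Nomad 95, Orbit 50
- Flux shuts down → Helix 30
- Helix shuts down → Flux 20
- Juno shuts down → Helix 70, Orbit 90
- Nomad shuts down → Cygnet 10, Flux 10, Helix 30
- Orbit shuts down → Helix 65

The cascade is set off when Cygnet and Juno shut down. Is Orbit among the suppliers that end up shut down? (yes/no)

Round 1 — Cygnet, Juno shut down (initial).
  Helix: +75+70 → 145 ≥ 90
  Nomad: +95 → 95 < 110
  Orbit: +50+90 → 140 ≥ 40
Round 2 — Helix, Orbit shut down.
  Flux: +20 → 20 < 60
No further shutdowns.

yes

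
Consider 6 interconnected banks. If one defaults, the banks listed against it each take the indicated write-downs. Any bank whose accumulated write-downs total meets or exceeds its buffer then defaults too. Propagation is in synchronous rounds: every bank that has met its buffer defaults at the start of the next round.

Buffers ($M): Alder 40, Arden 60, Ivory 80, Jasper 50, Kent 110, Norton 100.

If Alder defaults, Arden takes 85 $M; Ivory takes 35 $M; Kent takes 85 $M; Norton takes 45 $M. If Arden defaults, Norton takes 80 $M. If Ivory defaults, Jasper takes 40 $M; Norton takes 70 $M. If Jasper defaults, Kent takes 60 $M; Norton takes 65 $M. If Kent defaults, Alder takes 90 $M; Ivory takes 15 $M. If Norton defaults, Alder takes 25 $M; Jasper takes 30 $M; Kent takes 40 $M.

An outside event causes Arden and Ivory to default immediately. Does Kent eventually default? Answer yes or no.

no

Round 1 — Arden, Ivory default (initial).
  Jasper: +40 → 40 < 50
  Norton: +80+70 → 150 ≥ 100
Round 2 — Norton defaults.
  Alder: +25 → 25 < 40
  Jasper: +30 → 70 ≥ 50
  Kent: +40 → 40 < 110
Round 3 — Jasper defaults.
  Kent: +60 → 100 < 110
No further defaults.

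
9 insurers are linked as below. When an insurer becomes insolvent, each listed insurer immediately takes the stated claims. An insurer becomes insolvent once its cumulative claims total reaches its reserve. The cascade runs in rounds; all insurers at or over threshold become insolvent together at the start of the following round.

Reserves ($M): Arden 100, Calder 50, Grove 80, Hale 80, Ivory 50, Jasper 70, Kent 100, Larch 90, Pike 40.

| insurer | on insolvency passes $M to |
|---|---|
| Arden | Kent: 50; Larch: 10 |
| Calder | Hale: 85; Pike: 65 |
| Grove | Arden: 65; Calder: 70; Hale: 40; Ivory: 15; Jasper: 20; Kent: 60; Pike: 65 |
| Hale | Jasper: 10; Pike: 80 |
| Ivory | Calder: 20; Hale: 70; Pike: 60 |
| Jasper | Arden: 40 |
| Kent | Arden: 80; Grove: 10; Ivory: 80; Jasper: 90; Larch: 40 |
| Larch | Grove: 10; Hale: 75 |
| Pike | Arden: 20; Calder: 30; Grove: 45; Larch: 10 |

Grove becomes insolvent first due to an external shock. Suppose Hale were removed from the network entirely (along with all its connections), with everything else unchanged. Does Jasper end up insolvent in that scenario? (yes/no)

no

With Hale removed:
Round 1 — Grove becomes insolvent (initial).
  Arden: +65 → 65 < 100
  Calder: +70 → 70 ≥ 50
  Ivory: +15 → 15 < 50
  Jasper: +20 → 20 < 70
  Kent: +60 → 60 < 100
  Pike: +65 → 65 ≥ 40
Round 2 — Calder, Pike become insolvent.
  Arden: +20 → 85 < 100
  Larch: +10 → 10 < 90
No further insolvencies.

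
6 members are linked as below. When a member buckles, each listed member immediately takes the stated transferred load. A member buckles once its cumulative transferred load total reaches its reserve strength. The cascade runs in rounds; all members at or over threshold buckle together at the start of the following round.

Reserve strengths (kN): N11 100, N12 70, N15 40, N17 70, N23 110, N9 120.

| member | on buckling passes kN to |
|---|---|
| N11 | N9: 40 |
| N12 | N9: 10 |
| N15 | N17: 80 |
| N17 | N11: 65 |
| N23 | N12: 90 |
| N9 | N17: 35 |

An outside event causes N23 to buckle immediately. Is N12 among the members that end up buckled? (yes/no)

yes

Round 1 — N23 buckles (initial).
  N12: +90 → 90 ≥ 70
Round 2 — N12 buckles.
  N9: +10 → 10 < 120
No further bucklings.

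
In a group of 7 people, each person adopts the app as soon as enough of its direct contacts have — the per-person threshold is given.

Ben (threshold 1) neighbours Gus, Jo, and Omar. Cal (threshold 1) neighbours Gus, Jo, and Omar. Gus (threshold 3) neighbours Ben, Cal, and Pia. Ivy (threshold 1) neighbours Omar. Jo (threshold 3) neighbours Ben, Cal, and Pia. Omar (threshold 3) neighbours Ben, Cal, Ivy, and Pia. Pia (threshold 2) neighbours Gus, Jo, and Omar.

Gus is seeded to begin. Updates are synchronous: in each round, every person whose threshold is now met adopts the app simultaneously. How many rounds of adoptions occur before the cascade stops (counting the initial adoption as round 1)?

Round 1 — Gus adopts the app (initial).
Round 2 — checking thresholds:
  Ben: 1 of 3 neighbours ≥ 1, adopts the app.
  Cal: 1 of 3 neighbours ≥ 1, adopts the app.
  Pia: 1 of 3 neighbours < 2, below threshold.
Round 3 — no new adoptions; cascade stops.

2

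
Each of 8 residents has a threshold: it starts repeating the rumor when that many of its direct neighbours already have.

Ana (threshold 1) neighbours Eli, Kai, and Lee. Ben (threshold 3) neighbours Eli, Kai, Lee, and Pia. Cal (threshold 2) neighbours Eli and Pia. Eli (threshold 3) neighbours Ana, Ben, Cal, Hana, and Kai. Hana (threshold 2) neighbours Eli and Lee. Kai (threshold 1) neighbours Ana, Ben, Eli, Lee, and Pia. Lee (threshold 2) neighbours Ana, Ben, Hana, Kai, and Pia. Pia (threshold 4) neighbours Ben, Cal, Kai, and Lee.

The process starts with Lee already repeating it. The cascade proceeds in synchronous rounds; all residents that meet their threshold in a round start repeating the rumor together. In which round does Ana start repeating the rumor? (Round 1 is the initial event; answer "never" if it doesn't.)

2

Round 1 — Lee starts repeating the rumor (initial).
Round 2 — checking thresholds:
  Ana: 1 of 3 neighbours ≥ 1, starts repeating the rumor.
  Ben: 1 of 4 neighbours < 3, not yet.
  Hana: 1 of 2 neighbours < 2, not yet.
  Kai: 1 of 5 neighbours ≥ 1, starts repeating the rumor.
  Pia: 1 of 4 neighbours < 4, not yet.
Round 3 — no new spreads; cascade stops.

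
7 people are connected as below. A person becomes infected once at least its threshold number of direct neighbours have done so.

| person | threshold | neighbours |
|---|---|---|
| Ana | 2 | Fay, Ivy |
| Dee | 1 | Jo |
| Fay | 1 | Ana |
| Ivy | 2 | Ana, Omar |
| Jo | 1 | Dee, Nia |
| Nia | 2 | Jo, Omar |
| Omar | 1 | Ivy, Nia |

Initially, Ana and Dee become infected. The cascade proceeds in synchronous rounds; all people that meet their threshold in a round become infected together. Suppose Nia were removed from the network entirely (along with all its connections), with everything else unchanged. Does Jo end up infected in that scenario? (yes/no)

With Nia removed:
Round 1 — Ana, Dee become infected (initial).
Round 2 — checking thresholds:
  Fay: 1 of 1 neighbours ≥ 1, becomes infected.
  Ivy: 1 of 2 neighbours < 2, below threshold.
  Jo: 1 of 1 neighbours ≥ 1, becomes infected.
Round 3 — no new infections; cascade stops.

yes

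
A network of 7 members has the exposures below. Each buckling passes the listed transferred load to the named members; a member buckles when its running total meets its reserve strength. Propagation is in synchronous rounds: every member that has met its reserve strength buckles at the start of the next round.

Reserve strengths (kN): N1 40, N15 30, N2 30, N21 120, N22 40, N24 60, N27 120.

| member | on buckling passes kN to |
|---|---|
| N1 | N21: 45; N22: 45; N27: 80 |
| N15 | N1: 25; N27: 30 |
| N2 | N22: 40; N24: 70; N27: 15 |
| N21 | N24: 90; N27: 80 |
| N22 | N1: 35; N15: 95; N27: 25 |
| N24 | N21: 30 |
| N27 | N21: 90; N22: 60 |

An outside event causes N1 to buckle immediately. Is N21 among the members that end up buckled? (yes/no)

yes

Round 1 — N1 buckles (initial).
  N21: +45 → 45 < 120
  N22: +45 → 45 ≥ 40
  N27: +80 → 80 < 120
Round 2 — N22 buckles.
  N15: +95 → 95 ≥ 30
  N27: +25 → 105 < 120
Round 3 — N15 buckles.
  N27: +30 → 135 ≥ 120
Round 4 — N27 buckles.
  N21: +90 → 135 ≥ 120
Round 5 — N21 buckles.
  N24: +90 → 90 ≥ 60
Round 6 — N24 buckles.
No further bucklings.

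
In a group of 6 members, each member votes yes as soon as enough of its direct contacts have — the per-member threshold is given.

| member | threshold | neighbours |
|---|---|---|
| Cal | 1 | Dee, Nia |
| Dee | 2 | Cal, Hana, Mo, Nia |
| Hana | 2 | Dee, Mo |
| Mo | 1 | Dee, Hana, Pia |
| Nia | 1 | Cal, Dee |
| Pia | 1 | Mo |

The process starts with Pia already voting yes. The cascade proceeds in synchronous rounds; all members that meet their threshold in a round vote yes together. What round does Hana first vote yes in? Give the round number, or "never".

Round 1 — Pia votes yes (initial).
Round 2 — checking thresholds:
  Mo: 1 of 3 neighbours ≥ 1, votes yes.
Round 3 — no new yes votes; cascade stops.

never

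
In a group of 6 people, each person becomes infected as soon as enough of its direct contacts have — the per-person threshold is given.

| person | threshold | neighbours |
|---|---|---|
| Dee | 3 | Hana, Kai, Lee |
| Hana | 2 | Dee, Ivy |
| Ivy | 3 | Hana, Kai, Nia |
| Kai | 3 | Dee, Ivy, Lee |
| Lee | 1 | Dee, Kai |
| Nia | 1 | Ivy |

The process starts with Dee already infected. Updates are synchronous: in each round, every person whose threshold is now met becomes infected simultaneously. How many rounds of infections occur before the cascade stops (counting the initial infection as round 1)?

2

Round 1 — Dee becomes infected (initial).
Round 2 — checking thresholds:
  Hana: 1 of 2 neighbours < 2, holds.
  Kai: 1 of 3 neighbours < 3, holds.
  Lee: 1 of 2 neighbours ≥ 1, becomes infected.
Round 3 — no new infections; cascade stops.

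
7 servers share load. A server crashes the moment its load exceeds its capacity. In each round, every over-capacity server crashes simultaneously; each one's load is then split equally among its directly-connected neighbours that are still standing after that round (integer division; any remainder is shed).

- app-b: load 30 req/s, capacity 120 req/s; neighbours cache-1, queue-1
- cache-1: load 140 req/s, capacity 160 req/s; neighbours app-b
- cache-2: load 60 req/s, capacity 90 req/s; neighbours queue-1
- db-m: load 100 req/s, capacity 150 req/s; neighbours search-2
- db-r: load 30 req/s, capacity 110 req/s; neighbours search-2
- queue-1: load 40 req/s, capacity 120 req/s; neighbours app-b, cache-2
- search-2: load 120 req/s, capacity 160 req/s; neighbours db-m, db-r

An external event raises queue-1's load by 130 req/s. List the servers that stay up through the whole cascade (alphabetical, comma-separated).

app-b, cache-1, db-m, db-r, search-2

Round 1 — queue-1 at 170 > 120. queue-1 crashes.
  queue-1 sheds 170 req/s to app-b, cache-2: 85 each.
    app-b: 30+85 = 115 ≤ 120
    cache-2: 60+85 = 145 > 90
Round 2 — cache-2 crashes.
  cache-2 sheds 145 req/s: no online neighbours, lost.
No further crashes.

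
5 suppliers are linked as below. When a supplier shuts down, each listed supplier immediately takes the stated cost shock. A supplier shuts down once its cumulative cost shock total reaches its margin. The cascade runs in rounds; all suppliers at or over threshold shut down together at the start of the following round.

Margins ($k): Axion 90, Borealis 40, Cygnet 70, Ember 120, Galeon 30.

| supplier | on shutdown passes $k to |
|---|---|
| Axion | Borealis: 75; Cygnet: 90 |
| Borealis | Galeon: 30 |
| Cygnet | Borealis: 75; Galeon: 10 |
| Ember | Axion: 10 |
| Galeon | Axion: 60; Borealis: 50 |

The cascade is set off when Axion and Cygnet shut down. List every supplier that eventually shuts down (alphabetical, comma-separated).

Round 1 — Axion, Cygnet shut down (initial).
  Borealis: +75+75 → 150 ≥ 40
  Galeon: +10 → 10 < 30
Round 2 — Borealis shuts down.
  Galeon: +30 → 40 ≥ 30
Round 3 — Galeon shuts down.
No further shutdowns.

Axion, Borealis, Cygnet, Galeon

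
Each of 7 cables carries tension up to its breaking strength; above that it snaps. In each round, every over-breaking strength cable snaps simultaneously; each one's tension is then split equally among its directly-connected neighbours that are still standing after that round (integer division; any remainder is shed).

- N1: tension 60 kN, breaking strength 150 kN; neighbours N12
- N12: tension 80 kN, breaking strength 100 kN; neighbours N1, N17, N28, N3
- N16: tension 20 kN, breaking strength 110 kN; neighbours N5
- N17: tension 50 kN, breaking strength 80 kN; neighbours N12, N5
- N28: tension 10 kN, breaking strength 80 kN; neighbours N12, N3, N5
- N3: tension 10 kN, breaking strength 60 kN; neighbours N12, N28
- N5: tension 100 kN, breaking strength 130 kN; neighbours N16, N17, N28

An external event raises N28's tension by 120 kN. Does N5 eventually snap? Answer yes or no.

Round 1 — N28 at 130 > 80. N28 snaps.
  N28 sheds 130 kN to N12, N3, N5: 43 each (1 lost).
    N12: 80+43 = 123 > 100
    N3: 10+43 = 53 ≤ 60
    N5: 100+43 = 143 > 130
Round 2 — N12, N5 snap.
  N12 sheds 123 kN to N1, N17, N3: 41 each.
    N1: 60+41 = 101 ≤ 150
    N17: 50+41 = 91 > 80
    N3: 53+41 = 94 > 60
  N5 sheds 143 kN to N16, N17: 71 each (1 lost).
    N16: 20+71 = 91 ≤ 110
    N17: 91+71 = 162 > 80
Round 3 — N17, N3 snap.
  N17 sheds 162 kN: no online neighbours, lost.
  N3 sheds 94 kN: no online neighbours, lost.
No further breaks.

yes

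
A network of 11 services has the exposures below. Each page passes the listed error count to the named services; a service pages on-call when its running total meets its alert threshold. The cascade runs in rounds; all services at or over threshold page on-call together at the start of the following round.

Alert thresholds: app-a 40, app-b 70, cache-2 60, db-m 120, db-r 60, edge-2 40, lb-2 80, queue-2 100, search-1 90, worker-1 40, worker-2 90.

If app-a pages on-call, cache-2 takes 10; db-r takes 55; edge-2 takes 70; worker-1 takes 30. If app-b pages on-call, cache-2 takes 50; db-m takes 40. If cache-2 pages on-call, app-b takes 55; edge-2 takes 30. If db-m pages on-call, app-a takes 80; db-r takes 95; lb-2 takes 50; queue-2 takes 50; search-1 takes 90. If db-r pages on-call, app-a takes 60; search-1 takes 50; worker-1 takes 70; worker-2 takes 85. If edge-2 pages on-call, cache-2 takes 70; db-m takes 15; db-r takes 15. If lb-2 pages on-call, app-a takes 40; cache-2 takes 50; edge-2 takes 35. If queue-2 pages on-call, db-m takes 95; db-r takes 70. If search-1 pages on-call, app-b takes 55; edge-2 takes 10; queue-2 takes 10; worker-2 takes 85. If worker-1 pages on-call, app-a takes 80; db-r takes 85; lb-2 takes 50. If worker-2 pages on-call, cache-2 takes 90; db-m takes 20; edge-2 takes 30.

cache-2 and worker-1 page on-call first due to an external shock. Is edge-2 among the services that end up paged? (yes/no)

Round 1 — cache-2, worker-1 page on-call (initial).
  app-a: +80 → 80 ≥ 40
  app-b: +55 → 55 < 70
  db-r: +85 → 85 ≥ 60
  edge-2: +30 → 30 < 40
  lb-2: +50 → 50 < 80
Round 2 — app-a, db-r page on-call.
  edge-2: +70 → 100 ≥ 40
  search-1: +50 → 50 < 90
  worker-2: +85 → 85 < 90
Round 3 — edge-2 pages on-call.
  db-m: +15 → 15 < 120
No further pages.

yes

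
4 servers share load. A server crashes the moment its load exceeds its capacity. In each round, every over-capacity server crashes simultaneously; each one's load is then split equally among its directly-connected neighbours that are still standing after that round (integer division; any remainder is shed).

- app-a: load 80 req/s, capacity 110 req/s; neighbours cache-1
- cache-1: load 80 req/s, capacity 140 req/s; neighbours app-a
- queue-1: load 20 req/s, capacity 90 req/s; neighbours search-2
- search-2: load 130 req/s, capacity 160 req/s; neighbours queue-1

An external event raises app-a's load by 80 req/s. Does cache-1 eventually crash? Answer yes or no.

Round 1 — app-a at 160 > 110. app-a crashes.
  app-a sheds 160 req/s to cache-1: 160 each.
    cache-1: 80+160 = 240 > 140
Round 2 — cache-1 crashes.
  cache-1 sheds 240 req/s: no online neighbours, lost.
No further crashes.

yes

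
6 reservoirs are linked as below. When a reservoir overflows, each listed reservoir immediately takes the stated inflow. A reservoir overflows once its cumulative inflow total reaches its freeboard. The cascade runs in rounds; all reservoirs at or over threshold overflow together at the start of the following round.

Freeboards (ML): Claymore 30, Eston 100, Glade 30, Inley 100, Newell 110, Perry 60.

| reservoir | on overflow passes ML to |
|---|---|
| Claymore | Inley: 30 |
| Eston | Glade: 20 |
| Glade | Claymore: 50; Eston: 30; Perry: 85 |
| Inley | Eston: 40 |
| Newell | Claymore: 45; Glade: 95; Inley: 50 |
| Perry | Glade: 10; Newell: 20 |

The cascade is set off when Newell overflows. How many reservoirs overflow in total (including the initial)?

4

Round 1 — Newell overflows (initial).
  Claymore: +45 → 45 ≥ 30
  Glade: +95 → 95 ≥ 30
  Inley: +50 → 50 < 100
Round 2 — Claymore, Glade overflow.
  Eston: +30 → 30 < 100
  Inley: +30 → 80 < 100
  Perry: +85 → 85 ≥ 60
Round 3 — Perry overflows.
No further overflows.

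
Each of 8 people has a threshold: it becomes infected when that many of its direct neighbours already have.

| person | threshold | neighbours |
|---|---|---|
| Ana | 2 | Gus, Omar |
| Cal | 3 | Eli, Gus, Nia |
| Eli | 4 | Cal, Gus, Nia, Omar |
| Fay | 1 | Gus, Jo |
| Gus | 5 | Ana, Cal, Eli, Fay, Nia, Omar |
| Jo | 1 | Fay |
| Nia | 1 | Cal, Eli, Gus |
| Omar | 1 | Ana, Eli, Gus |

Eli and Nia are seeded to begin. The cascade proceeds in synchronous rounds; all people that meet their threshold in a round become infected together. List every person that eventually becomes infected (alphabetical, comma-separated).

Eli, Nia, Omar

Round 1 — Eli, Nia become infected (initial).
Round 2 — checking thresholds:
  Cal: 2 of 3 neighbours < 3, below threshold.
  Gus: 2 of 6 neighbours < 5, below threshold.
  Omar: 1 of 3 neighbours ≥ 1, becomes infected.
Round 3 — no new infections; cascade stops.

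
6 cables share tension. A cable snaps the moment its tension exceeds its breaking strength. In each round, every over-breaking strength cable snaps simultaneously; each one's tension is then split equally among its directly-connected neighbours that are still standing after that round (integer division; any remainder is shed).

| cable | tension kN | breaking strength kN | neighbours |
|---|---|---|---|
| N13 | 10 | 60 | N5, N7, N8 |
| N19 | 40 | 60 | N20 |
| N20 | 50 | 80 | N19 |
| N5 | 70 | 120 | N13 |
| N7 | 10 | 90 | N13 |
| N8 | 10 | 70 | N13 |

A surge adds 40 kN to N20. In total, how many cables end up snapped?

2

Round 1 — N20 at 90 > 80. N20 snaps.
  N20 sheds 90 kN to N19: 90 each.
    N19: 40+90 = 130 > 60
Round 2 — N19 snaps.
  N19 sheds 130 kN: no online neighbours, lost.
No further breaks.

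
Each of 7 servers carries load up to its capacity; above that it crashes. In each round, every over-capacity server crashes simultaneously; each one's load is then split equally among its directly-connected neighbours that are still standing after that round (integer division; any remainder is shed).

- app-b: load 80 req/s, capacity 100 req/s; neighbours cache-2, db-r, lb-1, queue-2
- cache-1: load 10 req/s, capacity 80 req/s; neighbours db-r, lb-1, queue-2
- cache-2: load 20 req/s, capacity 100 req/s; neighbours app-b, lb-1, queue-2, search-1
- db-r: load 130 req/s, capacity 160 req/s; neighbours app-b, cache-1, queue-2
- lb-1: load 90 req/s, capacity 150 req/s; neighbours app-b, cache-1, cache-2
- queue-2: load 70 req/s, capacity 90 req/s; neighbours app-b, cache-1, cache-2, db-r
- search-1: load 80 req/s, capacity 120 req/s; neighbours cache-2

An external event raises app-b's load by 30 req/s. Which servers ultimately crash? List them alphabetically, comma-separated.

Round 1 — app-b at 110 > 100. app-b crashes.
  app-b sheds 110 req/s to cache-2, db-r, lb-1, queue-2: 27 each (2 lost).
    cache-2: 20+27 = 47 ≤ 100
    db-r: 130+27 = 157 ≤ 160
    lb-1: 90+27 = 117 ≤ 150
    queue-2: 70+27 = 97 > 90
Round 2 — queue-2 crashes.
  queue-2 sheds 97 req/s to cache-1, cache-2, db-r: 32 each (1 lost).
    cache-1: 10+32 = 42 ≤ 80
    cache-2: 47+32 = 79 ≤ 100
    db-r: 157+32 = 189 > 160
Round 3 — db-r crashes.
  db-r sheds 189 req/s to cache-1: 189 each.
    cache-1: 42+189 = 231 > 80
Round 4 — cache-1 crashes.
  cache-1 sheds 231 req/s to lb-1: 231 each.
    lb-1: 117+231 = 348 > 150
Round 5 — lb-1 crashes.
  lb-1 sheds 348 req/s to cache-2: 348 each.
    cache-2: 79+348 = 427 > 100
Round 6 — cache-2 crashes.
  cache-2 sheds 427 req/s to search-1: 427 each.
    search-1: 80+427 = 507 > 120
Round 7 — search-1 crashes.
  search-1 sheds 507 req/s: no online neighbours, lost.
No further crashes.

app-b, cache-1, cache-2, db-r, lb-1, queue-2, search-1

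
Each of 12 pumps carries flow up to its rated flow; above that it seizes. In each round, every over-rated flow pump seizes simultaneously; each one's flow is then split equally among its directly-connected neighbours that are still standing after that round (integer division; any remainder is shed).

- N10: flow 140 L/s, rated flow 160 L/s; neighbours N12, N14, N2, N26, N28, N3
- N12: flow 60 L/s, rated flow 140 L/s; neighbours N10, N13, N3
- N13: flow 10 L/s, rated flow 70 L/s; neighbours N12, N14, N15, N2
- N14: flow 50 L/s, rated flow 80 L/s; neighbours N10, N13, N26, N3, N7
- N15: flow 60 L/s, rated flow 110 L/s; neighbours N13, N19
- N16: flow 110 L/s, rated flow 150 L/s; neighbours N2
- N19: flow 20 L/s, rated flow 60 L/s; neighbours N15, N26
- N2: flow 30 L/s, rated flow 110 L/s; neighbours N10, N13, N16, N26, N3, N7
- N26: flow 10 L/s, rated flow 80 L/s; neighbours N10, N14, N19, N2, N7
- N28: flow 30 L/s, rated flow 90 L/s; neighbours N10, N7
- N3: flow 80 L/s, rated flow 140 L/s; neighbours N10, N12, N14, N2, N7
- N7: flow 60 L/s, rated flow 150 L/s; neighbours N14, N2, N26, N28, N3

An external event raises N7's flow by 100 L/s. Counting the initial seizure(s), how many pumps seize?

Round 1 — N7 at 160 > 150. N7 seizes.
  N7 sheds 160 L/s to N14, N2, N26, N28, N3: 32 each.
    N14: 50+32 = 82 > 80
    N2: 30+32 = 62 ≤ 110
    N26: 10+32 = 42 ≤ 80
    N28: 30+32 = 62 ≤ 90
    N3: 80+32 = 112 ≤ 140
Round 2 — N14 seizes.
  N14 sheds 82 L/s to N10, N13, N26, N3: 20 each (2 lost).
    N10: 140+20 = 160 ≤ 160
    N13: 10+20 = 30 ≤ 70
    N26: 42+20 = 62 ≤ 80
    N3: 112+20 = 132 ≤ 140
No further seizures.

2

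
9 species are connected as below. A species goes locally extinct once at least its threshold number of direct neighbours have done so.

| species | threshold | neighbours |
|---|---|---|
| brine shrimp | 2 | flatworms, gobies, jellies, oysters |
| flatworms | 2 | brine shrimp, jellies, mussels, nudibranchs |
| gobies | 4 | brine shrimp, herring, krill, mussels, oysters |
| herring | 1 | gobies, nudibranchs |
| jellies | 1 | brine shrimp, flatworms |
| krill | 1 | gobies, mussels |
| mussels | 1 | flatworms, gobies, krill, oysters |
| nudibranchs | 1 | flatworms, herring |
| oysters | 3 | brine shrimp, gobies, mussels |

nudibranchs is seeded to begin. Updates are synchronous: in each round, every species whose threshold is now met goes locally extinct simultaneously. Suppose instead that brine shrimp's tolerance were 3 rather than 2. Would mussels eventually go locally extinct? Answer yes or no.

no

With brine shrimp's tolerance at 3:
Round 1 — nudibranchs goes locally extinct (initial).
Round 2 — checking thresholds:
  flatworms: 1 of 4 neighbours < 2, below threshold.
  herring: 1 of 2 neighbours ≥ 1, goes locally extinct.
Round 3 — no new extinctions; cascade stops.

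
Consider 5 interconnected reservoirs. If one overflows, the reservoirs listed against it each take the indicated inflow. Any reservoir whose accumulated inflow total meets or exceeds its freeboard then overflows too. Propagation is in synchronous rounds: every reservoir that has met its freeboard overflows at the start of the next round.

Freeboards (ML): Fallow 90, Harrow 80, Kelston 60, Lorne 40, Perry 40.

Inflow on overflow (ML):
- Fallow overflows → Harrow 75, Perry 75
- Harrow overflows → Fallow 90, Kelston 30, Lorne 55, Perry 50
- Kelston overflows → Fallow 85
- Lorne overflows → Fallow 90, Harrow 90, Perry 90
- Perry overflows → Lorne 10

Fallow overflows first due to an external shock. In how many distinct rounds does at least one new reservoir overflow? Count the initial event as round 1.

2

Round 1 — Fallow overflows (initial).
  Harrow: +75 → 75 < 80
  Perry: +75 → 75 ≥ 40
Round 2 — Perry overflows.
  Lorne: +10 → 10 < 40
No further overflows.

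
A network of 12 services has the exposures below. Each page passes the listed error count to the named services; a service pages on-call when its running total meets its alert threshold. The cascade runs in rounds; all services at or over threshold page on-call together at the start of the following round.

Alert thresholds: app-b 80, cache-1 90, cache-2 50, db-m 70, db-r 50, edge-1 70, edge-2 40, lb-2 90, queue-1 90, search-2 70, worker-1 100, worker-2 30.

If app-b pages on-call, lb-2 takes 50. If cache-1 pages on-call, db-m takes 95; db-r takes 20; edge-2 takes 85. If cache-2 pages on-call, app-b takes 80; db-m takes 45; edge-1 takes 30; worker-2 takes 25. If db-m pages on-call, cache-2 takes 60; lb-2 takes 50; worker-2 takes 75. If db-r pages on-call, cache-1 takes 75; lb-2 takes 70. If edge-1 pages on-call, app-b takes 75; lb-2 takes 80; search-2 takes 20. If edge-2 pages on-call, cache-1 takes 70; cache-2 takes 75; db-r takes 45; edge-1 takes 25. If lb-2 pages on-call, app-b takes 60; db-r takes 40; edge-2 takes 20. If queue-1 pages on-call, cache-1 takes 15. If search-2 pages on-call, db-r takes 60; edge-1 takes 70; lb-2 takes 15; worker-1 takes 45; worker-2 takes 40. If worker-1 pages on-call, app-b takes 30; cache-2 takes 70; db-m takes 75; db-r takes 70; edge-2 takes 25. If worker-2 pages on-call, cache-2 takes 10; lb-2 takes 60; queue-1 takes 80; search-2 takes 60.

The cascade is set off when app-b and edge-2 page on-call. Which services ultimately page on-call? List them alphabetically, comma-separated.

app-b, cache-2, edge-2

Round 1 — app-b, edge-2 page on-call (initial).
  cache-1: +70 → 70 < 90
  cache-2: +75 → 75 ≥ 50
  db-r: +45 → 45 < 50
  edge-1: +25 → 25 < 70
  lb-2: +50 → 50 < 90
Round 2 — cache-2 pages on-call.
  db-m: +45 → 45 < 70
  edge-1: +30 → 55 < 70
  worker-2: +25 → 25 < 30
No further pages.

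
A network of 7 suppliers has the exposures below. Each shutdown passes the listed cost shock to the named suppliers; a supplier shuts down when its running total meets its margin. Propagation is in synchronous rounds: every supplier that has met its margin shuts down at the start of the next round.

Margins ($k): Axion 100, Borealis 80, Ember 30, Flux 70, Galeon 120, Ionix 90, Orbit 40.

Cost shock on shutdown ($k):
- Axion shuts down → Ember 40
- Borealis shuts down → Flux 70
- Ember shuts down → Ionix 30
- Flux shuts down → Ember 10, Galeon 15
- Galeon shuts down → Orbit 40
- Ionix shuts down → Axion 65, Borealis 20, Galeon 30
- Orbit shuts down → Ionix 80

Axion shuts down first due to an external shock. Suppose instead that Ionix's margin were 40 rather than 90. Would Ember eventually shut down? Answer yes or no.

With Ionix's margin at 40:
Round 1 — Axion shuts down (initial).
  Ember: +40 → 40 ≥ 30
Round 2 — Ember shuts down.
  Ionix: +30 → 30 < 40
No further shutdowns.

yes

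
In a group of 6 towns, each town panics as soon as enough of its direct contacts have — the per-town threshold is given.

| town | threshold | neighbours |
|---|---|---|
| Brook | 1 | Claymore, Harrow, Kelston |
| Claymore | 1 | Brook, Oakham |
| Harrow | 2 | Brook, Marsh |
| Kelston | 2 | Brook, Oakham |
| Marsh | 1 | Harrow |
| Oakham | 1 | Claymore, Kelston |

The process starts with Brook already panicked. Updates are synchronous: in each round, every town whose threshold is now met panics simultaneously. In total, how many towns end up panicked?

4

Round 1 — Brook panics (initial).
Round 2 — checking thresholds:
  Claymore: 1 of 2 neighbours ≥ 1, panics.
  Harrow: 1 of 2 neighbours < 2, below threshold.
  Kelston: 1 of 2 neighbours < 2, below threshold.
Round 3 — checking thresholds:
  Harrow: 1 of 2 neighbours < 2, below threshold.
  Kelston: 1 of 2 neighbours < 2, below threshold.
  Oakham: 1 of 2 neighbours ≥ 1, panics.
Round 4 — checking thresholds:
  Harrow: 1 of 2 neighbours < 2, below threshold.
  Kelston: 2 of 2 neighbours ≥ 2, panics.
Round 5 — no new panics; cascade stops.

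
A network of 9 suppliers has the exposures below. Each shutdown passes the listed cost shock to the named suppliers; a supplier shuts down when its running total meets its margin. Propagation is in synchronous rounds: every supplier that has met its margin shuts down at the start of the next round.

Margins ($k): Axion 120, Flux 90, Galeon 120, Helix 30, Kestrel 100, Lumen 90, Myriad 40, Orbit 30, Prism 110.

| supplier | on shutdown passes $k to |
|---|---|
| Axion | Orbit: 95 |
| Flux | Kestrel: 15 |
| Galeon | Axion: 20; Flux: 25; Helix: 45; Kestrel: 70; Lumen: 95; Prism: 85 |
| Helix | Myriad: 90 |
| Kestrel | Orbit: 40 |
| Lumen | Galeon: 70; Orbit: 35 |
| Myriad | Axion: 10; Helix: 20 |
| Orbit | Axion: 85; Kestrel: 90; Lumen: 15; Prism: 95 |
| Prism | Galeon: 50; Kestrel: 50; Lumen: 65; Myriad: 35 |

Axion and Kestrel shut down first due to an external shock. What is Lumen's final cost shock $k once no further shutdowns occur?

Round 1 — Axion, Kestrel shut down (initial).
  Orbit: +95+40 → 135 ≥ 30
Round 2 — Orbit shuts down.
  Lumen: +15 → 15 < 90
  Prism: +95 → 95 < 110
No further shutdowns.

15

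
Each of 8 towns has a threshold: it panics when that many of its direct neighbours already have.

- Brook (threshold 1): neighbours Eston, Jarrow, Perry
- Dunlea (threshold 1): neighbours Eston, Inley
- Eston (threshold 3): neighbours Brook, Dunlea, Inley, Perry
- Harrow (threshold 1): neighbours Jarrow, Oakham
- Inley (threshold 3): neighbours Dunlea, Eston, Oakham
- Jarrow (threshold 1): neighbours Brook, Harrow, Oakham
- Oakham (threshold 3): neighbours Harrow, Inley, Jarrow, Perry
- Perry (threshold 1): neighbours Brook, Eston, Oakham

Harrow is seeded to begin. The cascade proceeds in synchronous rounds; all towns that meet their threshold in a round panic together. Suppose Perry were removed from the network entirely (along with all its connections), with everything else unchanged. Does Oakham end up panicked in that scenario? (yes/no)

no

With Perry removed:
Round 1 — Harrow panics (initial).
Round 2 — checking thresholds:
  Jarrow: 1 of 3 neighbours ≥ 1, panics.
  Oakham: 1 of 3 neighbours < 3, below threshold.
Round 3 — checking thresholds:
  Brook: 1 of 2 neighbours ≥ 1, panics.
  Oakham: 2 of 3 neighbours < 3, below threshold.
Round 4 — no new panics; cascade stops.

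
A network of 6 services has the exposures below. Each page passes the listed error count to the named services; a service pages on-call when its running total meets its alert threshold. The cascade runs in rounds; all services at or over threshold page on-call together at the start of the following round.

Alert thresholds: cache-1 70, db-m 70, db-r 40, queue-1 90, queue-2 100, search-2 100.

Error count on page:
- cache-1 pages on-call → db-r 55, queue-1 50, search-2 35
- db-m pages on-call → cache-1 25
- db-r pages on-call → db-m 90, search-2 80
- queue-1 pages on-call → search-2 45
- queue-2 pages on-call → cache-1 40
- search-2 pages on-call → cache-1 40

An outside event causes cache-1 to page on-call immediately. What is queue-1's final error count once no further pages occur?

Round 1 — cache-1 pages on-call (initial).
  db-r: +55 → 55 ≥ 40
  queue-1: +50 → 50 < 90
  search-2: +35 → 35 < 100
Round 2 — db-r pages on-call.
  db-m: +90 → 90 ≥ 70
  search-2: +80 → 115 ≥ 100
Round 3 — db-m, search-2 page on-call.
No further pages.

50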